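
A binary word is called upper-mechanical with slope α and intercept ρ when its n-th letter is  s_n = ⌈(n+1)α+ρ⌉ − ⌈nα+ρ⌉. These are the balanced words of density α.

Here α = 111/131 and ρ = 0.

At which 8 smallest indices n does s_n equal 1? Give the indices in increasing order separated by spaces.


0 1 2 3 4 5 7 8

n=0: ⌈111/131⌉−⌈0/131⌉ = 1−0 = 1  ← one
n=1: ⌈222/131⌉−⌈111/131⌉ = 2−1 = 1  ← one
n=2: ⌈333/131⌉−⌈222/131⌉ = 3−2 = 1  ← one
n=3: ⌈444/131⌉−⌈333/131⌉ = 4−3 = 1  ← one
n=4: ⌈555/131⌉−⌈444/131⌉ = 5−4 = 1  ← one
n=5: ⌈666/131⌉−⌈555/131⌉ = 6−5 = 1  ← one
n=6: ⌈777/131⌉−⌈666/131⌉ = 6−6 = 0
n=7: ⌈888/131⌉−⌈777/131⌉ = 7−6 = 1  ← one
n=8: ⌈999/131⌉−⌈888/131⌉ = 8−7 = 1  ← one
positions of the first 8 ones: 0 1 2 3 4 5 7 8


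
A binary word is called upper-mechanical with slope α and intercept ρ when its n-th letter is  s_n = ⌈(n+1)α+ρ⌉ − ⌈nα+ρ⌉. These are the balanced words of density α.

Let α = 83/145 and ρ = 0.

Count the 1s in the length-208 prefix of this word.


#1s = Σ_{n=0}^{207} s_n = Σ_{n=0}^{207} (⌈(n+1)α+ρ⌉ − ⌈nα+ρ⌉)
the sum telescopes: every ⌈nα+ρ⌉ with 0 < n < 208 appears once with + and once with −, leaving ⌈208α+ρ⌉ − ⌈0·α+ρ⌉
208α + ρ = (208·83) / 145 = 17264/145
ρ = 0/145
⌈17264/145⌉ = 120,  ⌈0/145⌉ = 0
#1s = 120 − 0 = 120

120


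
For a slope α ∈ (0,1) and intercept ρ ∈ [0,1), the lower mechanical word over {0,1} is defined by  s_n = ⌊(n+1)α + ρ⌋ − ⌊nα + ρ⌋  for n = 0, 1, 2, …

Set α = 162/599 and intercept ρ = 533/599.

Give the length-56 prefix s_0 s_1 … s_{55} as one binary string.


n=0: ⌊(1·162+533)/599⌋ − ⌊(0·162+533)/599⌋ = ⌊695/599⌋ − ⌊533/599⌋ = 1 − 0 = 1
n=1: ⌊(2·162+533)/599⌋ − ⌊(1·162+533)/599⌋ = ⌊857/599⌋ − ⌊695/599⌋ = 1 − 1 = 0
n=2: ⌊(3·162+533)/599⌋ − ⌊(2·162+533)/599⌋ = ⌊1019/599⌋ − ⌊857/599⌋ = 1 − 1 = 0
n=3: ⌊(4·162+533)/599⌋ − ⌊(3·162+533)/599⌋ = ⌊1181/599⌋ − ⌊1019/599⌋ = 1 − 1 = 0
n=4: ⌊(5·162+533)/599⌋ − ⌊(4·162+533)/599⌋ = ⌊1343/599⌋ − ⌊1181/599⌋ = 2 − 1 = 1
n=5: ⌊(6·162+533)/599⌋ − ⌊(5·162+533)/599⌋ = ⌊1505/599⌋ − ⌊1343/599⌋ = 2 − 2 = 0
n=6: ⌊(7·162+533)/599⌋ − ⌊(6·162+533)/599⌋ = ⌊1667/599⌋ − ⌊1505/599⌋ = 2 − 2 = 0
n=7: ⌊(8·162+533)/599⌋ − ⌊(7·162+533)/599⌋ = ⌊1829/599⌋ − ⌊1667/599⌋ = 3 − 2 = 1
n=8: ⌊(9·162+533)/599⌋ − ⌊(8·162+533)/599⌋ = ⌊1991/599⌋ − ⌊1829/599⌋ = 3 − 3 = 0
n=9: ⌊(10·162+533)/599⌋ − ⌊(9·162+533)/599⌋ = ⌊2153/599⌋ − ⌊1991/599⌋ = 3 − 3 = 0
n=10: ⌊(11·162+533)/599⌋ − ⌊(10·162+533)/599⌋ = ⌊2315/599⌋ − ⌊2153/599⌋ = 3 − 3 = 0
n=11: ⌊(12·162+533)/599⌋ − ⌊(11·162+533)/599⌋ = ⌊2477/599⌋ − ⌊2315/599⌋ = 4 − 3 = 1
n=12: ⌊(13·162+533)/599⌋ − ⌊(12·162+533)/599⌋ = ⌊2639/599⌋ − ⌊2477/599⌋ = 4 − 4 = 0
n=13: ⌊(14·162+533)/599⌋ − ⌊(13·162+533)/599⌋ = ⌊2801/599⌋ − ⌊2639/599⌋ = 4 − 4 = 0
n=14: ⌊(15·162+533)/599⌋ − ⌊(14·162+533)/599⌋ = ⌊2963/599⌋ − ⌊2801/599⌋ = 4 − 4 = 0
n=15: ⌊(16·162+533)/599⌋ − ⌊(15·162+533)/599⌋ = ⌊3125/599⌋ − ⌊2963/599⌋ = 5 − 4 = 1
n=16: ⌊(17·162+533)/599⌋ − ⌊(16·162+533)/599⌋ = ⌊3287/599⌋ − ⌊3125/599⌋ = 5 − 5 = 0
n=17: ⌊(18·162+533)/599⌋ − ⌊(17·162+533)/599⌋ = ⌊3449/599⌋ − ⌊3287/599⌋ = 5 − 5 = 0
n=18: ⌊(19·162+533)/599⌋ − ⌊(18·162+533)/599⌋ = ⌊3611/599⌋ − ⌊3449/599⌋ = 6 − 5 = 1
n=19: ⌊(20·162+533)/599⌋ − ⌊(19·162+533)/599⌋ = ⌊3773/599⌋ − ⌊3611/599⌋ = 6 − 6 = 0
n=20: ⌊(21·162+533)/599⌋ − ⌊(20·162+533)/599⌋ = ⌊3935/599⌋ − ⌊3773/599⌋ = 6 − 6 = 0
n=21: ⌊(22·162+533)/599⌋ − ⌊(21·162+533)/599⌋ = ⌊4097/599⌋ − ⌊3935/599⌋ = 6 − 6 = 0
n=22: ⌊(23·162+533)/599⌋ − ⌊(22·162+533)/599⌋ = ⌊4259/599⌋ − ⌊4097/599⌋ = 7 − 6 = 1
n=23: ⌊(24·162+533)/599⌋ − ⌊(23·162+533)/599⌋ = ⌊4421/599⌋ − ⌊4259/599⌋ = 7 − 7 = 0
n=24: ⌊(25·162+533)/599⌋ − ⌊(24·162+533)/599⌋ = ⌊4583/599⌋ − ⌊4421/599⌋ = 7 − 7 = 0
n=25: ⌊(26·162+533)/599⌋ − ⌊(25·162+533)/599⌋ = ⌊4745/599⌋ − ⌊4583/599⌋ = 7 − 7 = 0
n=26: ⌊(27·162+533)/599⌋ − ⌊(26·162+533)/599⌋ = ⌊4907/599⌋ − ⌊4745/599⌋ = 8 − 7 = 1
n=27: ⌊(28·162+533)/599⌋ − ⌊(27·162+533)/599⌋ = ⌊5069/599⌋ − ⌊4907/599⌋ = 8 − 8 = 0
n=28: ⌊(29·162+533)/599⌋ − ⌊(28·162+533)/599⌋ = ⌊5231/599⌋ − ⌊5069/599⌋ = 8 − 8 = 0
n=29: ⌊(30·162+533)/599⌋ − ⌊(29·162+533)/599⌋ = ⌊5393/599⌋ − ⌊5231/599⌋ = 9 − 8 = 1
n=30: ⌊(31·162+533)/599⌋ − ⌊(30·162+533)/599⌋ = ⌊5555/599⌋ − ⌊5393/599⌋ = 9 − 9 = 0
n=31: ⌊(32·162+533)/599⌋ − ⌊(31·162+533)/599⌋ = ⌊5717/599⌋ − ⌊5555/599⌋ = 9 − 9 = 0
n=32: ⌊(33·162+533)/599⌋ − ⌊(32·162+533)/599⌋ = ⌊5879/599⌋ − ⌊5717/599⌋ = 9 − 9 = 0
n=33: ⌊(34·162+533)/599⌋ − ⌊(33·162+533)/599⌋ = ⌊6041/599⌋ − ⌊5879/599⌋ = 10 − 9 = 1
n=34: ⌊(35·162+533)/599⌋ − ⌊(34·162+533)/599⌋ = ⌊6203/599⌋ − ⌊6041/599⌋ = 10 − 10 = 0
n=35: ⌊(36·162+533)/599⌋ − ⌊(35·162+533)/599⌋ = ⌊6365/599⌋ − ⌊6203/599⌋ = 10 − 10 = 0
n=36: ⌊(37·162+533)/599⌋ − ⌊(36·162+533)/599⌋ = ⌊6527/599⌋ − ⌊6365/599⌋ = 10 − 10 = 0
n=37: ⌊(38·162+533)/599⌋ − ⌊(37·162+533)/599⌋ = ⌊6689/599⌋ − ⌊6527/599⌋ = 11 − 10 = 1
n=38: ⌊(39·162+533)/599⌋ − ⌊(38·162+533)/599⌋ = ⌊6851/599⌋ − ⌊6689/599⌋ = 11 − 11 = 0
n=39: ⌊(40·162+533)/599⌋ − ⌊(39·162+533)/599⌋ = ⌊7013/599⌋ − ⌊6851/599⌋ = 11 − 11 = 0
n=40: ⌊(41·162+533)/599⌋ − ⌊(40·162+533)/599⌋ = ⌊7175/599⌋ − ⌊7013/599⌋ = 11 − 11 = 0
n=41: ⌊(42·162+533)/599⌋ − ⌊(41·162+533)/599⌋ = ⌊7337/599⌋ − ⌊7175/599⌋ = 12 − 11 = 1
n=42: ⌊(43·162+533)/599⌋ − ⌊(42·162+533)/599⌋ = ⌊7499/599⌋ − ⌊7337/599⌋ = 12 − 12 = 0
n=43: ⌊(44·162+533)/599⌋ − ⌊(43·162+533)/599⌋ = ⌊7661/599⌋ − ⌊7499/599⌋ = 12 − 12 = 0
n=44: ⌊(45·162+533)/599⌋ − ⌊(44·162+533)/599⌋ = ⌊7823/599⌋ − ⌊7661/599⌋ = 13 − 12 = 1
n=45: ⌊(46·162+533)/599⌋ − ⌊(45·162+533)/599⌋ = ⌊7985/599⌋ − ⌊7823/599⌋ = 13 − 13 = 0
n=46: ⌊(47·162+533)/599⌋ − ⌊(46·162+533)/599⌋ = ⌊8147/599⌋ − ⌊7985/599⌋ = 13 − 13 = 0
n=47: ⌊(48·162+533)/599⌋ − ⌊(47·162+533)/599⌋ = ⌊8309/599⌋ − ⌊8147/599⌋ = 13 − 13 = 0
n=48: ⌊(49·162+533)/599⌋ − ⌊(48·162+533)/599⌋ = ⌊8471/599⌋ − ⌊8309/599⌋ = 14 − 13 = 1
n=49: ⌊(50·162+533)/599⌋ − ⌊(49·162+533)/599⌋ = ⌊8633/599⌋ − ⌊8471/599⌋ = 14 − 14 = 0
n=50: ⌊(51·162+533)/599⌋ − ⌊(50·162+533)/599⌋ = ⌊8795/599⌋ − ⌊8633/599⌋ = 14 − 14 = 0
n=51: ⌊(52·162+533)/599⌋ − ⌊(51·162+533)/599⌋ = ⌊8957/599⌋ − ⌊8795/599⌋ = 14 − 14 = 0
n=52: ⌊(53·162+533)/599⌋ − ⌊(52·162+533)/599⌋ = ⌊9119/599⌋ − ⌊8957/599⌋ = 15 − 14 = 1
n=53: ⌊(54·162+533)/599⌋ − ⌊(53·162+533)/599⌋ = ⌊9281/599⌋ − ⌊9119/599⌋ = 15 − 15 = 0
n=54: ⌊(55·162+533)/599⌋ − ⌊(54·162+533)/599⌋ = ⌊9443/599⌋ − ⌊9281/599⌋ = 15 − 15 = 0
n=55: ⌊(56·162+533)/599⌋ − ⌊(55·162+533)/599⌋ = ⌊9605/599⌋ − ⌊9443/599⌋ = 16 − 15 = 1

10001001000100010010001000100100010001000100100010001001


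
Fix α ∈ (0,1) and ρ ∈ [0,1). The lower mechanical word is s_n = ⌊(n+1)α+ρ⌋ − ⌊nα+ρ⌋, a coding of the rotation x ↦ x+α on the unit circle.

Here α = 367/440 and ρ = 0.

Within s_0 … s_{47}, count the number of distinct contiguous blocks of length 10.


t_n = ⌊(n·367)/440⌋ for n = 0 … 48:
  n=0…9: ⌊0/440⌋=0 ⌊367/440⌋=0 ⌊734/440⌋=1 ⌊1101/440⌋=2 ⌊1468/440⌋=3 ⌊1835/440⌋=4 ⌊2202/440⌋=5 ⌊2569/440⌋=5 ⌊2936/440⌋=6 ⌊3303/440⌋=7
  n=10…19: ⌊3670/440⌋=8 ⌊4037/440⌋=9 ⌊4404/440⌋=10 ⌊4771/440⌋=10 ⌊5138/440⌋=11 ⌊5505/440⌋=12 ⌊5872/440⌋=13 ⌊6239/440⌋=14 ⌊6606/440⌋=15 ⌊6973/440⌋=15
  n=20…29: ⌊7340/440⌋=16 ⌊7707/440⌋=17 ⌊8074/440⌋=18 ⌊8441/440⌋=19 ⌊8808/440⌋=20 ⌊9175/440⌋=20 ⌊9542/440⌋=21 ⌊9909/440⌋=22 ⌊10276/440⌋=23 ⌊10643/440⌋=24
  n=30…39: ⌊11010/440⌋=25 ⌊11377/440⌋=25 ⌊11744/440⌋=26 ⌊12111/440⌋=27 ⌊12478/440⌋=28 ⌊12845/440⌋=29 ⌊13212/440⌋=30 ⌊13579/440⌋=30 ⌊13946/440⌋=31 ⌊14313/440⌋=32
  n=40…48: ⌊14680/440⌋=33 ⌊15047/440⌋=34 ⌊15414/440⌋=35 ⌊15781/440⌋=35 ⌊16148/440⌋=36 ⌊16515/440⌋=37 ⌊16882/440⌋=38 ⌊17249/440⌋=39 ⌊17616/440⌋=40
s_n = t_(n+1) − t_n for n = 0 … 47 gives
prefix = 011111011111011111011111011111011111011111011111
slide a length-10 window over [0..9] … [38..47] (39 windows); first occurrence of each distinct factor:
  [  0..  9] 0111110111
  [  1.. 10] 1111101111
  [  2.. 11] 1111011111
  [  3.. 12] 1110111110
  [  4.. 13] 1101111101
  [  5.. 14] 1011111011
  (the other 33 windows repeat one of these)
distinct factors: {0111110111, 1011111011, 1101111101, 1110111110, 1111011111, 1111101111}
count = 6  (Sturmian bound for length 10 is 11)

6


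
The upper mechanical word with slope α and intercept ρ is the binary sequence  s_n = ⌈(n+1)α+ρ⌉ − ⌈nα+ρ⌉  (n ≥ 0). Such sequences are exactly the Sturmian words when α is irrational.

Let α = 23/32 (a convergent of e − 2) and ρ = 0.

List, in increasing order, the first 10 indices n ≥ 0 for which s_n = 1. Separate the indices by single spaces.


n=0: ⌈23/32⌉−⌈0/32⌉ = 1−0 = 1  ← one
n=1: ⌈46/32⌉−⌈23/32⌉ = 2−1 = 1  ← one
n=2: ⌈69/32⌉−⌈46/32⌉ = 3−2 = 1  ← one
n=3: ⌈92/32⌉−⌈69/32⌉ = 3−3 = 0
n=4: ⌈115/32⌉−⌈92/32⌉ = 4−3 = 1  ← one
n=5: ⌈138/32⌉−⌈115/32⌉ = 5−4 = 1  ← one
n=6: ⌈161/32⌉−⌈138/32⌉ = 6−5 = 1  ← one
n=7: ⌈184/32⌉−⌈161/32⌉ = 6−6 = 0
n=8: ⌈207/32⌉−⌈184/32⌉ = 7−6 = 1  ← one
n=9: ⌈230/32⌉−⌈207/32⌉ = 8−7 = 1  ← one
n=10: ⌈253/32⌉−⌈230/32⌉ = 8−8 = 0
n=11: ⌈276/32⌉−⌈253/32⌉ = 9−8 = 1  ← one
n=12: ⌈299/32⌉−⌈276/32⌉ = 10−9 = 1  ← one
positions of the first 10 ones: 0 1 2 4 5 6 8 9 11 12

0 1 2 4 5 6 8 9 11 12


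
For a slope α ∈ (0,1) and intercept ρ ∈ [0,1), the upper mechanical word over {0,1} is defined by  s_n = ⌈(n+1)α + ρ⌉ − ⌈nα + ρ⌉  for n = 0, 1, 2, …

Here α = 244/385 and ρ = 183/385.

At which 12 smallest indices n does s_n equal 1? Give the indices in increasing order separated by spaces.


n=0: ⌈427/385⌉−⌈183/385⌉ = 2−1 = 1  ← one
n=1: ⌈671/385⌉−⌈427/385⌉ = 2−2 = 0
n=2: ⌈915/385⌉−⌈671/385⌉ = 3−2 = 1  ← one
n=3: ⌈1159/385⌉−⌈915/385⌉ = 4−3 = 1  ← one
n=4: ⌈1403/385⌉−⌈1159/385⌉ = 4−4 = 0
n=5: ⌈1647/385⌉−⌈1403/385⌉ = 5−4 = 1  ← one
n=6: ⌈1891/385⌉−⌈1647/385⌉ = 5−5 = 0
n=7: ⌈2135/385⌉−⌈1891/385⌉ = 6−5 = 1  ← one
n=8: ⌈2379/385⌉−⌈2135/385⌉ = 7−6 = 1  ← one
n=9: ⌈2623/385⌉−⌈2379/385⌉ = 7−7 = 0
n=10: ⌈2867/385⌉−⌈2623/385⌉ = 8−7 = 1  ← one
n=11: ⌈3111/385⌉−⌈2867/385⌉ = 9−8 = 1  ← one
n=12: ⌈3355/385⌉−⌈3111/385⌉ = 9−9 = 0
n=13: ⌈3599/385⌉−⌈3355/385⌉ = 10−9 = 1  ← one
n=14: ⌈3843/385⌉−⌈3599/385⌉ = 10−10 = 0
n=15: ⌈4087/385⌉−⌈3843/385⌉ = 11−10 = 1  ← one
n=16: ⌈4331/385⌉−⌈4087/385⌉ = 12−11 = 1  ← one
n=17: ⌈4575/385⌉−⌈4331/385⌉ = 12−12 = 0
n=18: ⌈4819/385⌉−⌈4575/385⌉ = 13−12 = 1  ← one
positions of the first 12 ones: 0 2 3 5 7 8 10 11 13 15 16 18

0 2 3 5 7 8 10 11 13 15 16 18


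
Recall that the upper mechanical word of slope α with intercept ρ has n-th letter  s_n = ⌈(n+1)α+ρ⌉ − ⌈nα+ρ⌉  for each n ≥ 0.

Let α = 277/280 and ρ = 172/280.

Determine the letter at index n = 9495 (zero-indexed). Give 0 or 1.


1

(n+1)α + ρ = (9496·277 + 172) / 280 = 2630564/280
nα + ρ     = (9495·277 + 172) / 280 = 2630287/280
⌈2630564/280⌉ = 9395,  ⌈2630287/280⌉ = 9394
s_{9495} = 9395 − 9394 = 1


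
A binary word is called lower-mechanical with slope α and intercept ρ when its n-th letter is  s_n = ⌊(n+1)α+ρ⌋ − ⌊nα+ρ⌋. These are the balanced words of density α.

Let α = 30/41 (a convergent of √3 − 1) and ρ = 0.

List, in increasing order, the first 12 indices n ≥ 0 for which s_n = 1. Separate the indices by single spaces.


1 2 4 5 6 8 9 10 12 13 15 16

n=0: ⌊30/41⌋−⌊0/41⌋ = 0−0 = 0
n=1: ⌊60/41⌋−⌊30/41⌋ = 1−0 = 1  ← one
n=2: ⌊90/41⌋−⌊60/41⌋ = 2−1 = 1  ← one
n=3: ⌊120/41⌋−⌊90/41⌋ = 2−2 = 0
n=4: ⌊150/41⌋−⌊120/41⌋ = 3−2 = 1  ← one
n=5: ⌊180/41⌋−⌊150/41⌋ = 4−3 = 1  ← one
n=6: ⌊210/41⌋−⌊180/41⌋ = 5−4 = 1  ← one
n=7: ⌊240/41⌋−⌊210/41⌋ = 5−5 = 0
n=8: ⌊270/41⌋−⌊240/41⌋ = 6−5 = 1  ← one
n=9: ⌊300/41⌋−⌊270/41⌋ = 7−6 = 1  ← one
n=10: ⌊330/41⌋−⌊300/41⌋ = 8−7 = 1  ← one
n=11: ⌊360/41⌋−⌊330/41⌋ = 8−8 = 0
n=12: ⌊390/41⌋−⌊360/41⌋ = 9−8 = 1  ← one
n=13: ⌊420/41⌋−⌊390/41⌋ = 10−9 = 1  ← one
n=14: ⌊450/41⌋−⌊420/41⌋ = 10−10 = 0
n=15: ⌊480/41⌋−⌊450/41⌋ = 11−10 = 1  ← one
n=16: ⌊510/41⌋−⌊480/41⌋ = 12−11 = 1  ← one
positions of the first 12 ones: 1 2 4 5 6 8 9 10 12 13 15 16


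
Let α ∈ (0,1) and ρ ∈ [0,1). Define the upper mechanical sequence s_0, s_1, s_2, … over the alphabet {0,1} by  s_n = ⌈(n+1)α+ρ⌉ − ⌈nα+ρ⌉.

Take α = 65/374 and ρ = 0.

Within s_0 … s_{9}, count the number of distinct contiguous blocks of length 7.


t_n = ⌈(n·65)/374⌉ for n = 0 … 10:
  n=0…9: ⌈0/374⌉=0 ⌈65/374⌉=1 ⌈130/374⌉=1 ⌈195/374⌉=1 ⌈260/374⌉=1 ⌈325/374⌉=1 ⌈390/374⌉=2 ⌈455/374⌉=2 ⌈520/374⌉=2 ⌈585/374⌉=2
  n=10: ⌈650/374⌉=2
s_n = t_(n+1) − t_n for n = 0 … 9 gives
prefix = 1000010000
slide a length-7 window over [0..6] … [3..9] (4 windows); first occurrence of each distinct factor:
  [  0..  6] 1000010
  [  1..  7] 0000100
  [  2..  8] 0001000
  [  3..  9] 0010000
distinct factors: {0000100, 0001000, 0010000, 1000010}
count = 4  (Sturmian bound for length 7 is 8)

4


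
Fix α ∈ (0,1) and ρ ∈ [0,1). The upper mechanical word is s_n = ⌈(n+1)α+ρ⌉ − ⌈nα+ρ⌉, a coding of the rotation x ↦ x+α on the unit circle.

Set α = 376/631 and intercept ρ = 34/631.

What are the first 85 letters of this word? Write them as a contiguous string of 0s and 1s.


0101101011010101101011010110101101011010110101101011010110101011010110101101011010110

n=0: ⌈(1·376+34)/631⌉ − ⌈(0·376+34)/631⌉ = ⌈410/631⌉ − ⌈34/631⌉ = 1 − 1 = 0
n=1: ⌈(2·376+34)/631⌉ − ⌈(1·376+34)/631⌉ = ⌈786/631⌉ − ⌈410/631⌉ = 2 − 1 = 1
n=2: ⌈(3·376+34)/631⌉ − ⌈(2·376+34)/631⌉ = ⌈1162/631⌉ − ⌈786/631⌉ = 2 − 2 = 0
n=3: ⌈(4·376+34)/631⌉ − ⌈(3·376+34)/631⌉ = ⌈1538/631⌉ − ⌈1162/631⌉ = 3 − 2 = 1
n=4: ⌈(5·376+34)/631⌉ − ⌈(4·376+34)/631⌉ = ⌈1914/631⌉ − ⌈1538/631⌉ = 4 − 3 = 1
n=5: ⌈(6·376+34)/631⌉ − ⌈(5·376+34)/631⌉ = ⌈2290/631⌉ − ⌈1914/631⌉ = 4 − 4 = 0
n=6: ⌈(7·376+34)/631⌉ − ⌈(6·376+34)/631⌉ = ⌈2666/631⌉ − ⌈2290/631⌉ = 5 − 4 = 1
n=7: ⌈(8·376+34)/631⌉ − ⌈(7·376+34)/631⌉ = ⌈3042/631⌉ − ⌈2666/631⌉ = 5 − 5 = 0
n=8: ⌈(9·376+34)/631⌉ − ⌈(8·376+34)/631⌉ = ⌈3418/631⌉ − ⌈3042/631⌉ = 6 − 5 = 1
n=9: ⌈(10·376+34)/631⌉ − ⌈(9·376+34)/631⌉ = ⌈3794/631⌉ − ⌈3418/631⌉ = 7 − 6 = 1
n=10: ⌈(11·376+34)/631⌉ − ⌈(10·376+34)/631⌉ = ⌈4170/631⌉ − ⌈3794/631⌉ = 7 − 7 = 0
n=11: ⌈(12·376+34)/631⌉ − ⌈(11·376+34)/631⌉ = ⌈4546/631⌉ − ⌈4170/631⌉ = 8 − 7 = 1
n=12: ⌈(13·376+34)/631⌉ − ⌈(12·376+34)/631⌉ = ⌈4922/631⌉ − ⌈4546/631⌉ = 8 − 8 = 0
n=13: ⌈(14·376+34)/631⌉ − ⌈(13·376+34)/631⌉ = ⌈5298/631⌉ − ⌈4922/631⌉ = 9 − 8 = 1
n=14: ⌈(15·376+34)/631⌉ − ⌈(14·376+34)/631⌉ = ⌈5674/631⌉ − ⌈5298/631⌉ = 9 − 9 = 0
n=15: ⌈(16·376+34)/631⌉ − ⌈(15·376+34)/631⌉ = ⌈6050/631⌉ − ⌈5674/631⌉ = 10 − 9 = 1
n=16: ⌈(17·376+34)/631⌉ − ⌈(16·376+34)/631⌉ = ⌈6426/631⌉ − ⌈6050/631⌉ = 11 − 10 = 1
n=17: ⌈(18·376+34)/631⌉ − ⌈(17·376+34)/631⌉ = ⌈6802/631⌉ − ⌈6426/631⌉ = 11 − 11 = 0
n=18: ⌈(19·376+34)/631⌉ − ⌈(18·376+34)/631⌉ = ⌈7178/631⌉ − ⌈6802/631⌉ = 12 − 11 = 1
n=19: ⌈(20·376+34)/631⌉ − ⌈(19·376+34)/631⌉ = ⌈7554/631⌉ − ⌈7178/631⌉ = 12 − 12 = 0
n=20: ⌈(21·376+34)/631⌉ − ⌈(20·376+34)/631⌉ = ⌈7930/631⌉ − ⌈7554/631⌉ = 13 − 12 = 1
n=21: ⌈(22·376+34)/631⌉ − ⌈(21·376+34)/631⌉ = ⌈8306/631⌉ − ⌈7930/631⌉ = 14 − 13 = 1
n=22: ⌈(23·376+34)/631⌉ − ⌈(22·376+34)/631⌉ = ⌈8682/631⌉ − ⌈8306/631⌉ = 14 − 14 = 0
n=23: ⌈(24·376+34)/631⌉ − ⌈(23·376+34)/631⌉ = ⌈9058/631⌉ − ⌈8682/631⌉ = 15 − 14 = 1
n=24: ⌈(25·376+34)/631⌉ − ⌈(24·376+34)/631⌉ = ⌈9434/631⌉ − ⌈9058/631⌉ = 15 − 15 = 0
n=25: ⌈(26·376+34)/631⌉ − ⌈(25·376+34)/631⌉ = ⌈9810/631⌉ − ⌈9434/631⌉ = 16 − 15 = 1
n=26: ⌈(27·376+34)/631⌉ − ⌈(26·376+34)/631⌉ = ⌈10186/631⌉ − ⌈9810/631⌉ = 17 − 16 = 1
n=27: ⌈(28·376+34)/631⌉ − ⌈(27·376+34)/631⌉ = ⌈10562/631⌉ − ⌈10186/631⌉ = 17 − 17 = 0
n=28: ⌈(29·376+34)/631⌉ − ⌈(28·376+34)/631⌉ = ⌈10938/631⌉ − ⌈10562/631⌉ = 18 − 17 = 1
n=29: ⌈(30·376+34)/631⌉ − ⌈(29·376+34)/631⌉ = ⌈11314/631⌉ − ⌈10938/631⌉ = 18 − 18 = 0
n=30: ⌈(31·376+34)/631⌉ − ⌈(30·376+34)/631⌉ = ⌈11690/631⌉ − ⌈11314/631⌉ = 19 − 18 = 1
n=31: ⌈(32·376+34)/631⌉ − ⌈(31·376+34)/631⌉ = ⌈12066/631⌉ − ⌈11690/631⌉ = 20 − 19 = 1
n=32: ⌈(33·376+34)/631⌉ − ⌈(32·376+34)/631⌉ = ⌈12442/631⌉ − ⌈12066/631⌉ = 20 − 20 = 0
n=33: ⌈(34·376+34)/631⌉ − ⌈(33·376+34)/631⌉ = ⌈12818/631⌉ − ⌈12442/631⌉ = 21 − 20 = 1
n=34: ⌈(35·376+34)/631⌉ − ⌈(34·376+34)/631⌉ = ⌈13194/631⌉ − ⌈12818/631⌉ = 21 − 21 = 0
n=35: ⌈(36·376+34)/631⌉ − ⌈(35·376+34)/631⌉ = ⌈13570/631⌉ − ⌈13194/631⌉ = 22 − 21 = 1
n=36: ⌈(37·376+34)/631⌉ − ⌈(36·376+34)/631⌉ = ⌈13946/631⌉ − ⌈13570/631⌉ = 23 − 22 = 1
n=37: ⌈(38·376+34)/631⌉ − ⌈(37·376+34)/631⌉ = ⌈14322/631⌉ − ⌈13946/631⌉ = 23 − 23 = 0
n=38: ⌈(39·376+34)/631⌉ − ⌈(38·376+34)/631⌉ = ⌈14698/631⌉ − ⌈14322/631⌉ = 24 − 23 = 1
n=39: ⌈(40·376+34)/631⌉ − ⌈(39·376+34)/631⌉ = ⌈15074/631⌉ − ⌈14698/631⌉ = 24 − 24 = 0
n=40: ⌈(41·376+34)/631⌉ − ⌈(40·376+34)/631⌉ = ⌈15450/631⌉ − ⌈15074/631⌉ = 25 − 24 = 1
n=41: ⌈(42·376+34)/631⌉ − ⌈(41·376+34)/631⌉ = ⌈15826/631⌉ − ⌈15450/631⌉ = 26 − 25 = 1
n=42: ⌈(43·376+34)/631⌉ − ⌈(42·376+34)/631⌉ = ⌈16202/631⌉ − ⌈15826/631⌉ = 26 − 26 = 0
n=43: ⌈(44·376+34)/631⌉ − ⌈(43·376+34)/631⌉ = ⌈16578/631⌉ − ⌈16202/631⌉ = 27 − 26 = 1
n=44: ⌈(45·376+34)/631⌉ − ⌈(44·376+34)/631⌉ = ⌈16954/631⌉ − ⌈16578/631⌉ = 27 − 27 = 0
n=45: ⌈(46·376+34)/631⌉ − ⌈(45·376+34)/631⌉ = ⌈17330/631⌉ − ⌈16954/631⌉ = 28 − 27 = 1
n=46: ⌈(47·376+34)/631⌉ − ⌈(46·376+34)/631⌉ = ⌈17706/631⌉ − ⌈17330/631⌉ = 29 − 28 = 1
n=47: ⌈(48·376+34)/631⌉ − ⌈(47·376+34)/631⌉ = ⌈18082/631⌉ − ⌈17706/631⌉ = 29 − 29 = 0
n=48: ⌈(49·376+34)/631⌉ − ⌈(48·376+34)/631⌉ = ⌈18458/631⌉ − ⌈18082/631⌉ = 30 − 29 = 1
n=49: ⌈(50·376+34)/631⌉ − ⌈(49·376+34)/631⌉ = ⌈18834/631⌉ − ⌈18458/631⌉ = 30 − 30 = 0
n=50: ⌈(51·376+34)/631⌉ − ⌈(50·376+34)/631⌉ = ⌈19210/631⌉ − ⌈18834/631⌉ = 31 − 30 = 1
n=51: ⌈(52·376+34)/631⌉ − ⌈(51·376+34)/631⌉ = ⌈19586/631⌉ − ⌈19210/631⌉ = 32 − 31 = 1
n=52: ⌈(53·376+34)/631⌉ − ⌈(52·376+34)/631⌉ = ⌈19962/631⌉ − ⌈19586/631⌉ = 32 − 32 = 0
n=53: ⌈(54·376+34)/631⌉ − ⌈(53·376+34)/631⌉ = ⌈20338/631⌉ − ⌈19962/631⌉ = 33 − 32 = 1
n=54: ⌈(55·376+34)/631⌉ − ⌈(54·376+34)/631⌉ = ⌈20714/631⌉ − ⌈20338/631⌉ = 33 − 33 = 0
n=55: ⌈(56·376+34)/631⌉ − ⌈(55·376+34)/631⌉ = ⌈21090/631⌉ − ⌈20714/631⌉ = 34 − 33 = 1
n=56: ⌈(57·376+34)/631⌉ − ⌈(56·376+34)/631⌉ = ⌈21466/631⌉ − ⌈21090/631⌉ = 35 − 34 = 1
n=57: ⌈(58·376+34)/631⌉ − ⌈(57·376+34)/631⌉ = ⌈21842/631⌉ − ⌈21466/631⌉ = 35 − 35 = 0
n=58: ⌈(59·376+34)/631⌉ − ⌈(58·376+34)/631⌉ = ⌈22218/631⌉ − ⌈21842/631⌉ = 36 − 35 = 1
n=59: ⌈(60·376+34)/631⌉ − ⌈(59·376+34)/631⌉ = ⌈22594/631⌉ − ⌈22218/631⌉ = 36 − 36 = 0
n=60: ⌈(61·376+34)/631⌉ − ⌈(60·376+34)/631⌉ = ⌈22970/631⌉ − ⌈22594/631⌉ = 37 − 36 = 1
n=61: ⌈(62·376+34)/631⌉ − ⌈(61·376+34)/631⌉ = ⌈23346/631⌉ − ⌈22970/631⌉ = 37 − 37 = 0
n=62: ⌈(63·376+34)/631⌉ − ⌈(62·376+34)/631⌉ = ⌈23722/631⌉ − ⌈23346/631⌉ = 38 − 37 = 1
n=63: ⌈(64·376+34)/631⌉ − ⌈(63·376+34)/631⌉ = ⌈24098/631⌉ − ⌈23722/631⌉ = 39 − 38 = 1
n=64: ⌈(65·376+34)/631⌉ − ⌈(64·376+34)/631⌉ = ⌈24474/631⌉ − ⌈24098/631⌉ = 39 − 39 = 0
n=65: ⌈(66·376+34)/631⌉ − ⌈(65·376+34)/631⌉ = ⌈24850/631⌉ − ⌈24474/631⌉ = 40 − 39 = 1
n=66: ⌈(67·376+34)/631⌉ − ⌈(66·376+34)/631⌉ = ⌈25226/631⌉ − ⌈24850/631⌉ = 40 − 40 = 0
n=67: ⌈(68·376+34)/631⌉ − ⌈(67·376+34)/631⌉ = ⌈25602/631⌉ − ⌈25226/631⌉ = 41 − 40 = 1
n=68: ⌈(69·376+34)/631⌉ − ⌈(68·376+34)/631⌉ = ⌈25978/631⌉ − ⌈25602/631⌉ = 42 − 41 = 1
n=69: ⌈(70·376+34)/631⌉ − ⌈(69·376+34)/631⌉ = ⌈26354/631⌉ − ⌈25978/631⌉ = 42 − 42 = 0
n=70: ⌈(71·376+34)/631⌉ − ⌈(70·376+34)/631⌉ = ⌈26730/631⌉ − ⌈26354/631⌉ = 43 − 42 = 1
n=71: ⌈(72·376+34)/631⌉ − ⌈(71·376+34)/631⌉ = ⌈27106/631⌉ − ⌈26730/631⌉ = 43 − 43 = 0
n=72: ⌈(73·376+34)/631⌉ − ⌈(72·376+34)/631⌉ = ⌈27482/631⌉ − ⌈27106/631⌉ = 44 − 43 = 1
n=73: ⌈(74·376+34)/631⌉ − ⌈(73·376+34)/631⌉ = ⌈27858/631⌉ − ⌈27482/631⌉ = 45 − 44 = 1
n=74: ⌈(75·376+34)/631⌉ − ⌈(74·376+34)/631⌉ = ⌈28234/631⌉ − ⌈27858/631⌉ = 45 − 45 = 0
n=75: ⌈(76·376+34)/631⌉ − ⌈(75·376+34)/631⌉ = ⌈28610/631⌉ − ⌈28234/631⌉ = 46 − 45 = 1
n=76: ⌈(77·376+34)/631⌉ − ⌈(76·376+34)/631⌉ = ⌈28986/631⌉ − ⌈28610/631⌉ = 46 − 46 = 0
n=77: ⌈(78·376+34)/631⌉ − ⌈(77·376+34)/631⌉ = ⌈29362/631⌉ − ⌈28986/631⌉ = 47 − 46 = 1
n=78: ⌈(79·376+34)/631⌉ − ⌈(78·376+34)/631⌉ = ⌈29738/631⌉ − ⌈29362/631⌉ = 48 − 47 = 1
n=79: ⌈(80·376+34)/631⌉ − ⌈(79·376+34)/631⌉ = ⌈30114/631⌉ − ⌈29738/631⌉ = 48 − 48 = 0
n=80: ⌈(81·376+34)/631⌉ − ⌈(80·376+34)/631⌉ = ⌈30490/631⌉ − ⌈30114/631⌉ = 49 − 48 = 1
n=81: ⌈(82·376+34)/631⌉ − ⌈(81·376+34)/631⌉ = ⌈30866/631⌉ − ⌈30490/631⌉ = 49 − 49 = 0
n=82: ⌈(83·376+34)/631⌉ − ⌈(82·376+34)/631⌉ = ⌈31242/631⌉ − ⌈30866/631⌉ = 50 − 49 = 1
n=83: ⌈(84·376+34)/631⌉ − ⌈(83·376+34)/631⌉ = ⌈31618/631⌉ − ⌈31242/631⌉ = 51 − 50 = 1
n=84: ⌈(85·376+34)/631⌉ − ⌈(84·376+34)/631⌉ = ⌈31994/631⌉ − ⌈31618/631⌉ = 51 − 51 = 0


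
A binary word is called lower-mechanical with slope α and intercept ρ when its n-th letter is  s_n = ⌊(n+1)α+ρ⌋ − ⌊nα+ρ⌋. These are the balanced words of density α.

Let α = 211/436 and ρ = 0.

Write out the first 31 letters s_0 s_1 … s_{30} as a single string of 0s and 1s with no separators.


0010101010101010101010101010101

n=0: ⌊(1·211)/436⌋ − ⌊(0·211)/436⌋ = ⌊211/436⌋ − ⌊0/436⌋ = 0 − 0 = 0
n=1: ⌊(2·211)/436⌋ − ⌊(1·211)/436⌋ = ⌊422/436⌋ − ⌊211/436⌋ = 0 − 0 = 0
n=2: ⌊(3·211)/436⌋ − ⌊(2·211)/436⌋ = ⌊633/436⌋ − ⌊422/436⌋ = 1 − 0 = 1
n=3: ⌊(4·211)/436⌋ − ⌊(3·211)/436⌋ = ⌊844/436⌋ − ⌊633/436⌋ = 1 − 1 = 0
n=4: ⌊(5·211)/436⌋ − ⌊(4·211)/436⌋ = ⌊1055/436⌋ − ⌊844/436⌋ = 2 − 1 = 1
n=5: ⌊(6·211)/436⌋ − ⌊(5·211)/436⌋ = ⌊1266/436⌋ − ⌊1055/436⌋ = 2 − 2 = 0
n=6: ⌊(7·211)/436⌋ − ⌊(6·211)/436⌋ = ⌊1477/436⌋ − ⌊1266/436⌋ = 3 − 2 = 1
n=7: ⌊(8·211)/436⌋ − ⌊(7·211)/436⌋ = ⌊1688/436⌋ − ⌊1477/436⌋ = 3 − 3 = 0
n=8: ⌊(9·211)/436⌋ − ⌊(8·211)/436⌋ = ⌊1899/436⌋ − ⌊1688/436⌋ = 4 − 3 = 1
n=9: ⌊(10·211)/436⌋ − ⌊(9·211)/436⌋ = ⌊2110/436⌋ − ⌊1899/436⌋ = 4 − 4 = 0
n=10: ⌊(11·211)/436⌋ − ⌊(10·211)/436⌋ = ⌊2321/436⌋ − ⌊2110/436⌋ = 5 − 4 = 1
n=11: ⌊(12·211)/436⌋ − ⌊(11·211)/436⌋ = ⌊2532/436⌋ − ⌊2321/436⌋ = 5 − 5 = 0
n=12: ⌊(13·211)/436⌋ − ⌊(12·211)/436⌋ = ⌊2743/436⌋ − ⌊2532/436⌋ = 6 − 5 = 1
n=13: ⌊(14·211)/436⌋ − ⌊(13·211)/436⌋ = ⌊2954/436⌋ − ⌊2743/436⌋ = 6 − 6 = 0
n=14: ⌊(15·211)/436⌋ − ⌊(14·211)/436⌋ = ⌊3165/436⌋ − ⌊2954/436⌋ = 7 − 6 = 1
n=15: ⌊(16·211)/436⌋ − ⌊(15·211)/436⌋ = ⌊3376/436⌋ − ⌊3165/436⌋ = 7 − 7 = 0
n=16: ⌊(17·211)/436⌋ − ⌊(16·211)/436⌋ = ⌊3587/436⌋ − ⌊3376/436⌋ = 8 − 7 = 1
n=17: ⌊(18·211)/436⌋ − ⌊(17·211)/436⌋ = ⌊3798/436⌋ − ⌊3587/436⌋ = 8 − 8 = 0
n=18: ⌊(19·211)/436⌋ − ⌊(18·211)/436⌋ = ⌊4009/436⌋ − ⌊3798/436⌋ = 9 − 8 = 1
n=19: ⌊(20·211)/436⌋ − ⌊(19·211)/436⌋ = ⌊4220/436⌋ − ⌊4009/436⌋ = 9 − 9 = 0
n=20: ⌊(21·211)/436⌋ − ⌊(20·211)/436⌋ = ⌊4431/436⌋ − ⌊4220/436⌋ = 10 − 9 = 1
n=21: ⌊(22·211)/436⌋ − ⌊(21·211)/436⌋ = ⌊4642/436⌋ − ⌊4431/436⌋ = 10 − 10 = 0
n=22: ⌊(23·211)/436⌋ − ⌊(22·211)/436⌋ = ⌊4853/436⌋ − ⌊4642/436⌋ = 11 − 10 = 1
n=23: ⌊(24·211)/436⌋ − ⌊(23·211)/436⌋ = ⌊5064/436⌋ − ⌊4853/436⌋ = 11 − 11 = 0
n=24: ⌊(25·211)/436⌋ − ⌊(24·211)/436⌋ = ⌊5275/436⌋ − ⌊5064/436⌋ = 12 − 11 = 1
n=25: ⌊(26·211)/436⌋ − ⌊(25·211)/436⌋ = ⌊5486/436⌋ − ⌊5275/436⌋ = 12 − 12 = 0
n=26: ⌊(27·211)/436⌋ − ⌊(26·211)/436⌋ = ⌊5697/436⌋ − ⌊5486/436⌋ = 13 − 12 = 1
n=27: ⌊(28·211)/436⌋ − ⌊(27·211)/436⌋ = ⌊5908/436⌋ − ⌊5697/436⌋ = 13 − 13 = 0
n=28: ⌊(29·211)/436⌋ − ⌊(28·211)/436⌋ = ⌊6119/436⌋ − ⌊5908/436⌋ = 14 − 13 = 1
n=29: ⌊(30·211)/436⌋ − ⌊(29·211)/436⌋ = ⌊6330/436⌋ − ⌊6119/436⌋ = 14 − 14 = 0
n=30: ⌊(31·211)/436⌋ − ⌊(30·211)/436⌋ = ⌊6541/436⌋ − ⌊6330/436⌋ = 15 − 14 = 1


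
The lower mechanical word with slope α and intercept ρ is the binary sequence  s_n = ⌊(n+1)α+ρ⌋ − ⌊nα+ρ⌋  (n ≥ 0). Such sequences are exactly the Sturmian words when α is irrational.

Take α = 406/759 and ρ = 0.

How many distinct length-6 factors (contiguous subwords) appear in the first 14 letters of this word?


t_n = ⌊(n·406)/759⌋ for n = 0 … 14:
  n=0…9: ⌊0/759⌋=0 ⌊406/759⌋=0 ⌊812/759⌋=1 ⌊1218/759⌋=1 ⌊1624/759⌋=2 ⌊2030/759⌋=2 ⌊2436/759⌋=3 ⌊2842/759⌋=3 ⌊3248/759⌋=4 ⌊3654/759⌋=4
  n=10…14: ⌊4060/759⌋=5 ⌊4466/759⌋=5 ⌊4872/759⌋=6 ⌊5278/759⌋=6 ⌊5684/759⌋=7
s_n = t_(n+1) − t_n for n = 0 … 13 gives
prefix = 01010101010101
slide a length-6 window over [0..5] … [8..13] (9 windows); first occurrence of each distinct factor:
  [  0..  5] 010101
  [  1..  6] 101010
  (the other 7 windows repeat one of these)
distinct factors: {010101, 101010}
count = 2  (Sturmian bound for length 6 is 7)

2


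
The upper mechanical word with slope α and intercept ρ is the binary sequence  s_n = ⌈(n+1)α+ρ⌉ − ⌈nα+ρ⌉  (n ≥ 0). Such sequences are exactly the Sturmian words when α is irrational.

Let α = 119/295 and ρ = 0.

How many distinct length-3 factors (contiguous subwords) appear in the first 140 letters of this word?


4

t_n = ⌈(n·119)/295⌉ for n = 0 … 140:
  n=0…9: ⌈0/295⌉=0 ⌈119/295⌉=1 ⌈238/295⌉=1 ⌈357/295⌉=2 ⌈476/295⌉=2 ⌈595/295⌉=3 ⌈714/295⌉=3 ⌈833/295⌉=3 ⌈952/295⌉=4 ⌈1071/295⌉=4
  n=10…19: ⌈1190/295⌉=5 ⌈1309/295⌉=5 ⌈1428/295⌉=5 ⌈1547/295⌉=6 ⌈1666/295⌉=6 ⌈1785/295⌉=7 ⌈1904/295⌉=7 ⌈2023/295⌉=7 ⌈2142/295⌉=8 ⌈2261/295⌉=8
  n=20…29: ⌈2380/295⌉=9 ⌈2499/295⌉=9 ⌈2618/295⌉=9 ⌈2737/295⌉=10 ⌈2856/295⌉=10 ⌈2975/295⌉=11 ⌈3094/295⌉=11 ⌈3213/295⌉=11 ⌈3332/295⌉=12 ⌈3451/295⌉=12
  n=30…39: ⌈3570/295⌉=13 ⌈3689/295⌉=13 ⌈3808/295⌉=13 ⌈3927/295⌉=14 ⌈4046/295⌉=14 ⌈4165/295⌉=15 ⌈4284/295⌉=15 ⌈4403/295⌉=15 ⌈4522/295⌉=16 ⌈4641/295⌉=16
  n=40…49: ⌈4760/295⌉=17 ⌈4879/295⌉=17 ⌈4998/295⌉=17 ⌈5117/295⌉=18 ⌈5236/295⌉=18 ⌈5355/295⌉=19 ⌈5474/295⌉=19 ⌈5593/295⌉=19 ⌈5712/295⌉=20 ⌈5831/295⌉=20
  n=50…59: ⌈5950/295⌉=21 ⌈6069/295⌉=21 ⌈6188/295⌉=21 ⌈6307/295⌉=22 ⌈6426/295⌉=22 ⌈6545/295⌉=23 ⌈6664/295⌉=23 ⌈6783/295⌉=23 ⌈6902/295⌉=24 ⌈7021/295⌉=24
  n=60…69: ⌈7140/295⌉=25 ⌈7259/295⌉=25 ⌈7378/295⌉=26 ⌈7497/295⌉=26 ⌈7616/295⌉=26 ⌈7735/295⌉=27 ⌈7854/295⌉=27 ⌈7973/295⌉=28 ⌈8092/295⌉=28 ⌈8211/295⌉=28
  n=70…79: ⌈8330/295⌉=29 ⌈8449/295⌉=29 ⌈8568/295⌉=30 ⌈8687/295⌉=30 ⌈8806/295⌉=30 ⌈8925/295⌉=31 ⌈9044/295⌉=31 ⌈9163/295⌉=32 ⌈9282/295⌉=32 ⌈9401/295⌉=32
  n=80…89: ⌈9520/295⌉=33 ⌈9639/295⌉=33 ⌈9758/295⌉=34 ⌈9877/295⌉=34 ⌈9996/295⌉=34 ⌈10115/295⌉=35 ⌈10234/295⌉=35 ⌈10353/295⌉=36 ⌈10472/295⌉=36 ⌈10591/295⌉=36
  n=90…99: ⌈10710/295⌉=37 ⌈10829/295⌉=37 ⌈10948/295⌉=38 ⌈11067/295⌉=38 ⌈11186/295⌉=38 ⌈11305/295⌉=39 ⌈11424/295⌉=39 ⌈11543/295⌉=40 ⌈11662/295⌉=40 ⌈11781/295⌉=40
  n=100…109: ⌈11900/295⌉=41 ⌈12019/295⌉=41 ⌈12138/295⌉=42 ⌈12257/295⌉=42 ⌈12376/295⌉=42 ⌈12495/295⌉=43 ⌈12614/295⌉=43 ⌈12733/295⌉=44 ⌈12852/295⌉=44 ⌈12971/295⌉=44
  n=110…119: ⌈13090/295⌉=45 ⌈13209/295⌉=45 ⌈13328/295⌉=46 ⌈13447/295⌉=46 ⌈13566/295⌉=46 ⌈13685/295⌉=47 ⌈13804/295⌉=47 ⌈13923/295⌉=48 ⌈14042/295⌉=48 ⌈14161/295⌉=49
  n=120…129: ⌈14280/295⌉=49 ⌈14399/295⌉=49 ⌈14518/295⌉=50 ⌈14637/295⌉=50 ⌈14756/295⌉=51 ⌈14875/295⌉=51 ⌈14994/295⌉=51 ⌈15113/295⌉=52 ⌈15232/295⌉=52 ⌈15351/295⌉=53
  n=130…139: ⌈15470/295⌉=53 ⌈15589/295⌉=53 ⌈15708/295⌉=54 ⌈15827/295⌉=54 ⌈15946/295⌉=55 ⌈16065/295⌉=55 ⌈16184/295⌉=55 ⌈16303/295⌉=56 ⌈16422/295⌉=56 ⌈16541/295⌉=57
  n=140: ⌈16660/295⌉=57
s_n = t_(n+1) − t_n for n = 0 … 139 gives
prefix = 10101001010010100101001010010100101001010010100101001010010101001010010100101001010010100101001010010100101001010010101001010010100101001010
slide a length-3 window over [0..2] … [137..139] (138 windows); first occurrence of each distinct factor:
  [  0..  2] 101
  [  1..  3] 010
  [  4..  6] 100
  [  5..  7] 001
  (the other 134 windows repeat one of these)
distinct factors: {001, 010, 100, 101}
count = 4  (Sturmian bound for length 3 is 4)


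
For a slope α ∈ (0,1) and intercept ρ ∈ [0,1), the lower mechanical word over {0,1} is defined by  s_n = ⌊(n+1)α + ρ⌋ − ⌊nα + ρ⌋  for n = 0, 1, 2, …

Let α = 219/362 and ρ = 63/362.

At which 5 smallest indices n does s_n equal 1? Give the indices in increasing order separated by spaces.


1 3 4 6 7

n=0: ⌊282/362⌋−⌊63/362⌋ = 0−0 = 0
n=1: ⌊501/362⌋−⌊282/362⌋ = 1−0 = 1  ← one
n=2: ⌊720/362⌋−⌊501/362⌋ = 1−1 = 0
n=3: ⌊939/362⌋−⌊720/362⌋ = 2−1 = 1  ← one
n=4: ⌊1158/362⌋−⌊939/362⌋ = 3−2 = 1  ← one
n=5: ⌊1377/362⌋−⌊1158/362⌋ = 3−3 = 0
n=6: ⌊1596/362⌋−⌊1377/362⌋ = 4−3 = 1  ← one
n=7: ⌊1815/362⌋−⌊1596/362⌋ = 5−4 = 1  ← one
positions of the first 5 ones: 1 3 4 6 7


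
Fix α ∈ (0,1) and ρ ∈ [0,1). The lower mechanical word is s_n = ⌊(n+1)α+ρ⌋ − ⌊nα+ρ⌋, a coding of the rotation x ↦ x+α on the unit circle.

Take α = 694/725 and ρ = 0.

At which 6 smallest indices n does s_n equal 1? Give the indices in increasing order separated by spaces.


n=0: ⌊694/725⌋−⌊0/725⌋ = 0−0 = 0
n=1: ⌊1388/725⌋−⌊694/725⌋ = 1−0 = 1  ← one
n=2: ⌊2082/725⌋−⌊1388/725⌋ = 2−1 = 1  ← one
n=3: ⌊2776/725⌋−⌊2082/725⌋ = 3−2 = 1  ← one
n=4: ⌊3470/725⌋−⌊2776/725⌋ = 4−3 = 1  ← one
n=5: ⌊4164/725⌋−⌊3470/725⌋ = 5−4 = 1  ← one
n=6: ⌊4858/725⌋−⌊4164/725⌋ = 6−5 = 1  ← one
positions of the first 6 ones: 1 2 3 4 5 6

1 2 3 4 5 6


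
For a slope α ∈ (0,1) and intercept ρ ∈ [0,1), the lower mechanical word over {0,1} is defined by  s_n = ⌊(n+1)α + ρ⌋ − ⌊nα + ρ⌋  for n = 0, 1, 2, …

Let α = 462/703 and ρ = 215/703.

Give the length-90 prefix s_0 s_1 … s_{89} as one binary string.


n=0: ⌊(1·462+215)/703⌋ − ⌊(0·462+215)/703⌋ = ⌊677/703⌋ − ⌊215/703⌋ = 0 − 0 = 0
n=1: ⌊(2·462+215)/703⌋ − ⌊(1·462+215)/703⌋ = ⌊1139/703⌋ − ⌊677/703⌋ = 1 − 0 = 1
n=2: ⌊(3·462+215)/703⌋ − ⌊(2·462+215)/703⌋ = ⌊1601/703⌋ − ⌊1139/703⌋ = 2 − 1 = 1
n=3: ⌊(4·462+215)/703⌋ − ⌊(3·462+215)/703⌋ = ⌊2063/703⌋ − ⌊1601/703⌋ = 2 − 2 = 0
n=4: ⌊(5·462+215)/703⌋ − ⌊(4·462+215)/703⌋ = ⌊2525/703⌋ − ⌊2063/703⌋ = 3 − 2 = 1
n=5: ⌊(6·462+215)/703⌋ − ⌊(5·462+215)/703⌋ = ⌊2987/703⌋ − ⌊2525/703⌋ = 4 − 3 = 1
n=6: ⌊(7·462+215)/703⌋ − ⌊(6·462+215)/703⌋ = ⌊3449/703⌋ − ⌊2987/703⌋ = 4 − 4 = 0
n=7: ⌊(8·462+215)/703⌋ − ⌊(7·462+215)/703⌋ = ⌊3911/703⌋ − ⌊3449/703⌋ = 5 − 4 = 1
n=8: ⌊(9·462+215)/703⌋ − ⌊(8·462+215)/703⌋ = ⌊4373/703⌋ − ⌊3911/703⌋ = 6 − 5 = 1
n=9: ⌊(10·462+215)/703⌋ − ⌊(9·462+215)/703⌋ = ⌊4835/703⌋ − ⌊4373/703⌋ = 6 − 6 = 0
n=10: ⌊(11·462+215)/703⌋ − ⌊(10·462+215)/703⌋ = ⌊5297/703⌋ − ⌊4835/703⌋ = 7 − 6 = 1
n=11: ⌊(12·462+215)/703⌋ − ⌊(11·462+215)/703⌋ = ⌊5759/703⌋ − ⌊5297/703⌋ = 8 − 7 = 1
n=12: ⌊(13·462+215)/703⌋ − ⌊(12·462+215)/703⌋ = ⌊6221/703⌋ − ⌊5759/703⌋ = 8 − 8 = 0
n=13: ⌊(14·462+215)/703⌋ − ⌊(13·462+215)/703⌋ = ⌊6683/703⌋ − ⌊6221/703⌋ = 9 − 8 = 1
n=14: ⌊(15·462+215)/703⌋ − ⌊(14·462+215)/703⌋ = ⌊7145/703⌋ − ⌊6683/703⌋ = 10 − 9 = 1
n=15: ⌊(16·462+215)/703⌋ − ⌊(15·462+215)/703⌋ = ⌊7607/703⌋ − ⌊7145/703⌋ = 10 − 10 = 0
n=16: ⌊(17·462+215)/703⌋ − ⌊(16·462+215)/703⌋ = ⌊8069/703⌋ − ⌊7607/703⌋ = 11 − 10 = 1
n=17: ⌊(18·462+215)/703⌋ − ⌊(17·462+215)/703⌋ = ⌊8531/703⌋ − ⌊8069/703⌋ = 12 − 11 = 1
n=18: ⌊(19·462+215)/703⌋ − ⌊(18·462+215)/703⌋ = ⌊8993/703⌋ − ⌊8531/703⌋ = 12 − 12 = 0
n=19: ⌊(20·462+215)/703⌋ − ⌊(19·462+215)/703⌋ = ⌊9455/703⌋ − ⌊8993/703⌋ = 13 − 12 = 1
n=20: ⌊(21·462+215)/703⌋ − ⌊(20·462+215)/703⌋ = ⌊9917/703⌋ − ⌊9455/703⌋ = 14 − 13 = 1
n=21: ⌊(22·462+215)/703⌋ − ⌊(21·462+215)/703⌋ = ⌊10379/703⌋ − ⌊9917/703⌋ = 14 − 14 = 0
n=22: ⌊(23·462+215)/703⌋ − ⌊(22·462+215)/703⌋ = ⌊10841/703⌋ − ⌊10379/703⌋ = 15 − 14 = 1
n=23: ⌊(24·462+215)/703⌋ − ⌊(23·462+215)/703⌋ = ⌊11303/703⌋ − ⌊10841/703⌋ = 16 − 15 = 1
n=24: ⌊(25·462+215)/703⌋ − ⌊(24·462+215)/703⌋ = ⌊11765/703⌋ − ⌊11303/703⌋ = 16 − 16 = 0
n=25: ⌊(26·462+215)/703⌋ − ⌊(25·462+215)/703⌋ = ⌊12227/703⌋ − ⌊11765/703⌋ = 17 − 16 = 1
n=26: ⌊(27·462+215)/703⌋ − ⌊(26·462+215)/703⌋ = ⌊12689/703⌋ − ⌊12227/703⌋ = 18 − 17 = 1
n=27: ⌊(28·462+215)/703⌋ − ⌊(27·462+215)/703⌋ = ⌊13151/703⌋ − ⌊12689/703⌋ = 18 − 18 = 0
n=28: ⌊(29·462+215)/703⌋ − ⌊(28·462+215)/703⌋ = ⌊13613/703⌋ − ⌊13151/703⌋ = 19 − 18 = 1
n=29: ⌊(30·462+215)/703⌋ − ⌊(29·462+215)/703⌋ = ⌊14075/703⌋ − ⌊13613/703⌋ = 20 − 19 = 1
n=30: ⌊(31·462+215)/703⌋ − ⌊(30·462+215)/703⌋ = ⌊14537/703⌋ − ⌊14075/703⌋ = 20 − 20 = 0
n=31: ⌊(32·462+215)/703⌋ − ⌊(31·462+215)/703⌋ = ⌊14999/703⌋ − ⌊14537/703⌋ = 21 − 20 = 1
n=32: ⌊(33·462+215)/703⌋ − ⌊(32·462+215)/703⌋ = ⌊15461/703⌋ − ⌊14999/703⌋ = 21 − 21 = 0
n=33: ⌊(34·462+215)/703⌋ − ⌊(33·462+215)/703⌋ = ⌊15923/703⌋ − ⌊15461/703⌋ = 22 − 21 = 1
n=34: ⌊(35·462+215)/703⌋ − ⌊(34·462+215)/703⌋ = ⌊16385/703⌋ − ⌊15923/703⌋ = 23 − 22 = 1
n=35: ⌊(36·462+215)/703⌋ − ⌊(35·462+215)/703⌋ = ⌊16847/703⌋ − ⌊16385/703⌋ = 23 − 23 = 0
n=36: ⌊(37·462+215)/703⌋ − ⌊(36·462+215)/703⌋ = ⌊17309/703⌋ − ⌊16847/703⌋ = 24 − 23 = 1
n=37: ⌊(38·462+215)/703⌋ − ⌊(37·462+215)/703⌋ = ⌊17771/703⌋ − ⌊17309/703⌋ = 25 − 24 = 1
n=38: ⌊(39·462+215)/703⌋ − ⌊(38·462+215)/703⌋ = ⌊18233/703⌋ − ⌊17771/703⌋ = 25 − 25 = 0
n=39: ⌊(40·462+215)/703⌋ − ⌊(39·462+215)/703⌋ = ⌊18695/703⌋ − ⌊18233/703⌋ = 26 − 25 = 1
n=40: ⌊(41·462+215)/703⌋ − ⌊(40·462+215)/703⌋ = ⌊19157/703⌋ − ⌊18695/703⌋ = 27 − 26 = 1
n=41: ⌊(42·462+215)/703⌋ − ⌊(41·462+215)/703⌋ = ⌊19619/703⌋ − ⌊19157/703⌋ = 27 − 27 = 0
n=42: ⌊(43·462+215)/703⌋ − ⌊(42·462+215)/703⌋ = ⌊20081/703⌋ − ⌊19619/703⌋ = 28 − 27 = 1
n=43: ⌊(44·462+215)/703⌋ − ⌊(43·462+215)/703⌋ = ⌊20543/703⌋ − ⌊20081/703⌋ = 29 − 28 = 1
n=44: ⌊(45·462+215)/703⌋ − ⌊(44·462+215)/703⌋ = ⌊21005/703⌋ − ⌊20543/703⌋ = 29 − 29 = 0
n=45: ⌊(46·462+215)/703⌋ − ⌊(45·462+215)/703⌋ = ⌊21467/703⌋ − ⌊21005/703⌋ = 30 − 29 = 1
n=46: ⌊(47·462+215)/703⌋ − ⌊(46·462+215)/703⌋ = ⌊21929/703⌋ − ⌊21467/703⌋ = 31 − 30 = 1
n=47: ⌊(48·462+215)/703⌋ − ⌊(47·462+215)/703⌋ = ⌊22391/703⌋ − ⌊21929/703⌋ = 31 − 31 = 0
n=48: ⌊(49·462+215)/703⌋ − ⌊(48·462+215)/703⌋ = ⌊22853/703⌋ − ⌊22391/703⌋ = 32 − 31 = 1
n=49: ⌊(50·462+215)/703⌋ − ⌊(49·462+215)/703⌋ = ⌊23315/703⌋ − ⌊22853/703⌋ = 33 − 32 = 1
n=50: ⌊(51·462+215)/703⌋ − ⌊(50·462+215)/703⌋ = ⌊23777/703⌋ − ⌊23315/703⌋ = 33 − 33 = 0
n=51: ⌊(52·462+215)/703⌋ − ⌊(51·462+215)/703⌋ = ⌊24239/703⌋ − ⌊23777/703⌋ = 34 − 33 = 1
n=52: ⌊(53·462+215)/703⌋ − ⌊(52·462+215)/703⌋ = ⌊24701/703⌋ − ⌊24239/703⌋ = 35 − 34 = 1
n=53: ⌊(54·462+215)/703⌋ − ⌊(53·462+215)/703⌋ = ⌊25163/703⌋ − ⌊24701/703⌋ = 35 − 35 = 0
n=54: ⌊(55·462+215)/703⌋ − ⌊(54·462+215)/703⌋ = ⌊25625/703⌋ − ⌊25163/703⌋ = 36 − 35 = 1
n=55: ⌊(56·462+215)/703⌋ − ⌊(55·462+215)/703⌋ = ⌊26087/703⌋ − ⌊25625/703⌋ = 37 − 36 = 1
n=56: ⌊(57·462+215)/703⌋ − ⌊(56·462+215)/703⌋ = ⌊26549/703⌋ − ⌊26087/703⌋ = 37 − 37 = 0
n=57: ⌊(58·462+215)/703⌋ − ⌊(57·462+215)/703⌋ = ⌊27011/703⌋ − ⌊26549/703⌋ = 38 − 37 = 1
n=58: ⌊(59·462+215)/703⌋ − ⌊(58·462+215)/703⌋ = ⌊27473/703⌋ − ⌊27011/703⌋ = 39 − 38 = 1
n=59: ⌊(60·462+215)/703⌋ − ⌊(59·462+215)/703⌋ = ⌊27935/703⌋ − ⌊27473/703⌋ = 39 − 39 = 0
n=60: ⌊(61·462+215)/703⌋ − ⌊(60·462+215)/703⌋ = ⌊28397/703⌋ − ⌊27935/703⌋ = 40 − 39 = 1
n=61: ⌊(62·462+215)/703⌋ − ⌊(61·462+215)/703⌋ = ⌊28859/703⌋ − ⌊28397/703⌋ = 41 − 40 = 1
n=62: ⌊(63·462+215)/703⌋ − ⌊(62·462+215)/703⌋ = ⌊29321/703⌋ − ⌊28859/703⌋ = 41 − 41 = 0
n=63: ⌊(64·462+215)/703⌋ − ⌊(63·462+215)/703⌋ = ⌊29783/703⌋ − ⌊29321/703⌋ = 42 − 41 = 1
n=64: ⌊(65·462+215)/703⌋ − ⌊(64·462+215)/703⌋ = ⌊30245/703⌋ − ⌊29783/703⌋ = 43 − 42 = 1
n=65: ⌊(66·462+215)/703⌋ − ⌊(65·462+215)/703⌋ = ⌊30707/703⌋ − ⌊30245/703⌋ = 43 − 43 = 0
n=66: ⌊(67·462+215)/703⌋ − ⌊(66·462+215)/703⌋ = ⌊31169/703⌋ − ⌊30707/703⌋ = 44 − 43 = 1
n=67: ⌊(68·462+215)/703⌋ − ⌊(67·462+215)/703⌋ = ⌊31631/703⌋ − ⌊31169/703⌋ = 44 − 44 = 0
n=68: ⌊(69·462+215)/703⌋ − ⌊(68·462+215)/703⌋ = ⌊32093/703⌋ − ⌊31631/703⌋ = 45 − 44 = 1
n=69: ⌊(70·462+215)/703⌋ − ⌊(69·462+215)/703⌋ = ⌊32555/703⌋ − ⌊32093/703⌋ = 46 − 45 = 1
n=70: ⌊(71·462+215)/703⌋ − ⌊(70·462+215)/703⌋ = ⌊33017/703⌋ − ⌊32555/703⌋ = 46 − 46 = 0
n=71: ⌊(72·462+215)/703⌋ − ⌊(71·462+215)/703⌋ = ⌊33479/703⌋ − ⌊33017/703⌋ = 47 − 46 = 1
n=72: ⌊(73·462+215)/703⌋ − ⌊(72·462+215)/703⌋ = ⌊33941/703⌋ − ⌊33479/703⌋ = 48 − 47 = 1
n=73: ⌊(74·462+215)/703⌋ − ⌊(73·462+215)/703⌋ = ⌊34403/703⌋ − ⌊33941/703⌋ = 48 − 48 = 0
n=74: ⌊(75·462+215)/703⌋ − ⌊(74·462+215)/703⌋ = ⌊34865/703⌋ − ⌊34403/703⌋ = 49 − 48 = 1
n=75: ⌊(76·462+215)/703⌋ − ⌊(75·462+215)/703⌋ = ⌊35327/703⌋ − ⌊34865/703⌋ = 50 − 49 = 1
n=76: ⌊(77·462+215)/703⌋ − ⌊(76·462+215)/703⌋ = ⌊35789/703⌋ − ⌊35327/703⌋ = 50 − 50 = 0
n=77: ⌊(78·462+215)/703⌋ − ⌊(77·462+215)/703⌋ = ⌊36251/703⌋ − ⌊35789/703⌋ = 51 − 50 = 1
n=78: ⌊(79·462+215)/703⌋ − ⌊(78·462+215)/703⌋ = ⌊36713/703⌋ − ⌊36251/703⌋ = 52 − 51 = 1
n=79: ⌊(80·462+215)/703⌋ − ⌊(79·462+215)/703⌋ = ⌊37175/703⌋ − ⌊36713/703⌋ = 52 − 52 = 0
n=80: ⌊(81·462+215)/703⌋ − ⌊(80·462+215)/703⌋ = ⌊37637/703⌋ − ⌊37175/703⌋ = 53 − 52 = 1
n=81: ⌊(82·462+215)/703⌋ − ⌊(81·462+215)/703⌋ = ⌊38099/703⌋ − ⌊37637/703⌋ = 54 − 53 = 1
n=82: ⌊(83·462+215)/703⌋ − ⌊(82·462+215)/703⌋ = ⌊38561/703⌋ − ⌊38099/703⌋ = 54 − 54 = 0
n=83: ⌊(84·462+215)/703⌋ − ⌊(83·462+215)/703⌋ = ⌊39023/703⌋ − ⌊38561/703⌋ = 55 − 54 = 1
n=84: ⌊(85·462+215)/703⌋ − ⌊(84·462+215)/703⌋ = ⌊39485/703⌋ − ⌊39023/703⌋ = 56 − 55 = 1
n=85: ⌊(86·462+215)/703⌋ − ⌊(85·462+215)/703⌋ = ⌊39947/703⌋ − ⌊39485/703⌋ = 56 − 56 = 0
n=86: ⌊(87·462+215)/703⌋ − ⌊(86·462+215)/703⌋ = ⌊40409/703⌋ − ⌊39947/703⌋ = 57 − 56 = 1
n=87: ⌊(88·462+215)/703⌋ − ⌊(87·462+215)/703⌋ = ⌊40871/703⌋ − ⌊40409/703⌋ = 58 − 57 = 1
n=88: ⌊(89·462+215)/703⌋ − ⌊(88·462+215)/703⌋ = ⌊41333/703⌋ − ⌊40871/703⌋ = 58 − 58 = 0
n=89: ⌊(90·462+215)/703⌋ − ⌊(89·462+215)/703⌋ = ⌊41795/703⌋ − ⌊41333/703⌋ = 59 − 58 = 1

011011011011011011011011011011010110110110110110110110110110110110101101101101101101101101
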